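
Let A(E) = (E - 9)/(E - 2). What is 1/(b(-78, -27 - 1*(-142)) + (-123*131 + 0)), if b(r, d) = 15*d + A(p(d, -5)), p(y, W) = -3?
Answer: -5/71928 ≈ -6.9514e-5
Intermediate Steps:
A(E) = (-9 + E)/(-2 + E)
b(r, d) = 12/5 + 15*d (b(r, d) = 15*d + (-9 - 3)/(-2 - 3) = 15*d - 12/(-5) = 15*d - ⅕*(-12) = 15*d + 12/5 = 12/5 + 15*d)
1/(b(-78, -27 - 1*(-142)) + (-123*131 + 0)) = 1/((12/5 + 15*(-27 - 1*(-142))) + (-123*131 + 0)) = 1/((12/5 + 15*(-27 + 142)) + (-16113 + 0)) = 1/((12/5 + 15*115) - 16113) = 1/((12/5 + 1725) - 16113) = 1/(8637/5 - 16113) = 1/(-71928/5) = -5/71928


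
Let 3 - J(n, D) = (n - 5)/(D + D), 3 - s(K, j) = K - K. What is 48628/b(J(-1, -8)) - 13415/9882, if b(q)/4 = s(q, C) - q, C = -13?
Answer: 320347849/9882 ≈ 32417.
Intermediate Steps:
s(K, j) = 3 (s(K, j) = 3 - (K - K) = 3 - 1*0 = 3 + 0 = 3)
J(n, D) = 3 - (-5 + n)/(2*D) (J(n, D) = 3 - (n - 5)/(D + D) = 3 - (-5 + n)/(2*D))
b(q) = 12 - 4*q (b(q) = 4*(3 - q) = 12 - 4*q)
48628/b(J(-1, -8)) - 13415/9882 = 48628/(12 - 2*(5 - 1*(-1) + 6*(-8))/(-8)) - 13415/9882 = 48628/(12 - 2*(-1)*(5 + 1 - 48)/8) - 13415*1/9882 = 48628/(12 - 2*(-1)*(-42)/8) - 13415/9882 = 48628/(12 - 4*21/8) - 13415/9882 = 48628/(12 - 21/2) - 13415/9882 = 48628/(3/2) - 13415/9882 = 48628*(2/3) - 13415/9882 = 97256/3 - 13415/9882 = 320347849/9882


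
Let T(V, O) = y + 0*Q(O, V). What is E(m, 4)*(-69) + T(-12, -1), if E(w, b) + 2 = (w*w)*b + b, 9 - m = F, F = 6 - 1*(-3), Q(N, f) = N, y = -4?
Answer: -142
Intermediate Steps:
T(V, O) = -4 (T(V, O) = -4 + 0*O = -4 + 0 = -4)
F = 9 (F = 6 + 3 = 9)
m = 0 (m = 9 - 1*9 = 9 - 9 = 0)
E(w, b) = -2 + b + b*w² (E(w, b) = -2 + ((w*w)*b + b) = -2 + (w²*b + b) = -2 + (b*w² + b) = -2 + (b + b*w²) = -2 + b + b*w²)
E(m, 4)*(-69) + T(-12, -1) = (-2 + 4 + 4*0²)*(-69) - 4 = (-2 + 4 + 4*0)*(-69) - 4 = (-2 + 4 + 0)*(-69) - 4 = 2*(-69) - 4 = -138 - 4 = -142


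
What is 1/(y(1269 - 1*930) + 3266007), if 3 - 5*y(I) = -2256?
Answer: 5/16332294 ≈ 3.0614e-7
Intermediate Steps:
y(I) = 2259/5 (y(I) = 3/5 - 1/5*(-2256) = 3/5 + 2256/5 = 2259/5)
1/(y(1269 - 1*930) + 3266007) = 1/(2259/5 + 3266007) = 1/(16332294/5) = 5/16332294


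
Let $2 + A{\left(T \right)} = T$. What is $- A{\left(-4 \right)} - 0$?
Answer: $6$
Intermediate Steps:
$A{\left(T \right)} = -2 + T$
$- A{\left(-4 \right)} - 0 = - (-2 - 4) - 0 = \left(-1\right) \left(-6\right) + 0 = 6 + 0 = 6$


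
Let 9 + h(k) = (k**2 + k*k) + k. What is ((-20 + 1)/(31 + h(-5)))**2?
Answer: 361/4489 ≈ 0.080419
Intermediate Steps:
h(k) = -9 + k + 2*k**2 (h(k) = -9 + ((k**2 + k*k) + k) = -9 + ((k**2 + k**2) + k) = -9 + (2*k**2 + k) = -9 + (k + 2*k**2) = -9 + k + 2*k**2)
((-20 + 1)/(31 + h(-5)))**2 = ((-20 + 1)/(31 + (-9 - 5 + 2*(-5)**2)))**2 = (-19/(31 + (-9 - 5 + 2*25)))**2 = (-19/(31 + (-9 - 5 + 50)))**2 = (-19/(31 + 36))**2 = (-19/67)**2 = 361/4489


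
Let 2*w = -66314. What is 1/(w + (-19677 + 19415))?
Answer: -1/33419 ≈ -2.9923e-5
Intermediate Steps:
w = -33157 (w = (½)*(-66314) = -33157)
1/(w + (-19677 + 19415)) = 1/(-33157 + (-19677 + 19415)) = 1/(-33157 - 262) = 1/(-33419) = -1/33419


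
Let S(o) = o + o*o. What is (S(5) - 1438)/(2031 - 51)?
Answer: -32/45 ≈ -0.71111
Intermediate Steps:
S(o) = o + o**2
(S(5) - 1438)/(2031 - 51) = (5*(1 + 5) - 1438)/(2031 - 51) = (5*6 - 1438)/1980 = (30 - 1438)*(1/1980) = -1408*1/1980 = -32/45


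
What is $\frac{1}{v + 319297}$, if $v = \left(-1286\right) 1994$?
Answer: $- \frac{1}{2244987} \approx -4.4544 \cdot 10^{-7}$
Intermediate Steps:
$v = -2564284$
$\frac{1}{v + 319297} = \frac{1}{-2564284 + 319297} = \frac{1}{-2244987} = - \frac{1}{2244987}$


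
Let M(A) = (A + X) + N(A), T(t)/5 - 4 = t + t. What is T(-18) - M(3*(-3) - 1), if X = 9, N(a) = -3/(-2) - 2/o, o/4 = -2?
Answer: -643/4 ≈ -160.75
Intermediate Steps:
o = -8 (o = 4*(-2) = -8)
N(a) = 7/4 (N(a) = -3/(-2) - 2/(-8) = -3*(-½) - 2*(-⅛) = 3/2 + ¼ = 7/4)
T(t) = 20 + 10*t (T(t) = 20 + 5*(t + t) = 20 + 5*(2*t) = 20 + 10*t)
M(A) = 43/4 + A (M(A) = (A + 9) + 7/4 = (9 + A) + 7/4 = 43/4 + A)
T(-18) - M(3*(-3) - 1) = (20 + 10*(-18)) - (43/4 + (3*(-3) - 1)) = (20 - 180) - (43/4 + (-9 - 1)) = -160 - (43/4 - 10) = -160 - 1*¾ = -160 - ¾ = -643/4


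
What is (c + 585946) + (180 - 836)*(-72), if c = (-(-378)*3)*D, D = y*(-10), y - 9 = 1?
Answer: 519778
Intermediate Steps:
y = 10 (y = 9 + 1 = 10)
D = -100 (D = 10*(-10) = -100)
c = -113400 (c = -(-378)*3*(-100) = -54*(-21)*(-100) = 1134*(-100) = -113400)
(c + 585946) + (180 - 836)*(-72) = (-113400 + 585946) + (180 - 836)*(-72) = 472546 - 656*(-72) = 472546 + 47232 = 519778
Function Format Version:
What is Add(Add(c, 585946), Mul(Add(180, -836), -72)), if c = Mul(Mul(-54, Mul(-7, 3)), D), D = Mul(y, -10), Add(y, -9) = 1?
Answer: 519778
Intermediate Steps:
y = 10 (y = Add(9, 1) = 10)
D = -100 (D = Mul(10, -10) = -100)
c = -113400 (c = Mul(Mul(-54, Mul(-7, 3)), -100) = Mul(Mul(-54, -21), -100) = Mul(1134, -100) = -113400)
Add(Add(c, 585946), Mul(Add(180, -836), -72)) = Add(Add(-113400, 585946), Mul(Add(180, -836), -72)) = Add(472546, Mul(-656, -72)) = Add(472546, 47232) = 519778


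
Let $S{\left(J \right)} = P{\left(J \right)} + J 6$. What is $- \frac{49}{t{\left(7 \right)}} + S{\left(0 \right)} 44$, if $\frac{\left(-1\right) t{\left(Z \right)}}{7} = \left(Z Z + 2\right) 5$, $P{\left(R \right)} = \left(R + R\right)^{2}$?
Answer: $\frac{7}{255} \approx 0.027451$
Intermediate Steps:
$P{\left(R \right)} = 4 R^{2}$ ($P{\left(R \right)} = \left(2 R\right)^{2} = 4 R^{2}$)
$t{\left(Z \right)} = -70 - 35 Z^{2}$ ($t{\left(Z \right)} = - 7 \left(Z Z + 2\right) 5 = - 7 \left(Z^{2} + 2\right) 5 = - 7 \left(2 + Z^{2}\right) 5 = - 7 \left(10 + 5 Z^{2}\right) = -70 - 35 Z^{2}$)
$S{\left(J \right)} = 4 J^{2} + 6 J$ ($S{\left(J \right)} = 4 J^{2} + J 6 = 4 J^{2} + 6 J$)
$- \frac{49}{t{\left(7 \right)}} + S{\left(0 \right)} 44 = - \frac{49}{-70 - 35 \cdot 7^{2}} + 2 \cdot 0 \left(3 + 2 \cdot 0\right) 44 = - \frac{49}{-70 - 1715} + 2 \cdot 0 \left(3 + 0\right) 44 = - \frac{49}{-70 - 1715} + 2 \cdot 0 \cdot 3 \cdot 44 = - \frac{49}{-1785} + 0 \cdot 44 = \left(-49\right) \left(- \frac{1}{1785}\right) + 0 = \frac{7}{255} + 0 = \frac{7}{255}$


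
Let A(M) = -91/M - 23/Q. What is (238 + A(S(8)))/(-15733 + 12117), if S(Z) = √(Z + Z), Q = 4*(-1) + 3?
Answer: -953/14464 ≈ -0.065888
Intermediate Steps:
Q = -1 (Q = -4 + 3 = -1)
S(Z) = √2*√Z (S(Z) = √(2*Z) = √2*√Z)
A(M) = 23 - 91/M (A(M) = -91/M - 23/(-1) = -91/M - 23*(-1) = -91/M + 23 = 23 - 91/M)
(238 + A(S(8)))/(-15733 + 12117) = (238 + (23 - 91/(√2*√8)))/(-15733 + 12117) = (238 + (23 - 91/(√2*(2*√2))))/(-3616) = (238 + (23 - 91/4))*(-1/3616) = (238 + ¼)*(-1/3616) = (953/4)*(-1/3616) = -953/14464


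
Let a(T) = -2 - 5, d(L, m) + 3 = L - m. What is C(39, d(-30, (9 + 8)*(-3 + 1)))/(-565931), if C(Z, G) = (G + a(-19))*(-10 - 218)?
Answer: -1368/565931 ≈ -0.0024173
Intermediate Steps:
d(L, m) = -3 + L - m (d(L, m) = -3 + (L - m) = -3 + L - m)
a(T) = -7
C(Z, G) = 1596 - 228*G (C(Z, G) = (G - 7)*(-10 - 218) = (-7 + G)*(-228) = 1596 - 228*G)
C(39, d(-30, (9 + 8)*(-3 + 1)))/(-565931) = (1596 - 228*(-3 - 30 - (9 + 8)*(-3 + 1)))/(-565931) = (1596 - 228*(-3 - 30 - 17*(-2)))*(-1/565931) = (1596 - 228*(-3 - 30 - 1*(-34)))*(-1/565931) = (1596 - 228*(-3 - 30 + 34))*(-1/565931) = (1596 - 228*1)*(-1/565931) = (1596 - 228)*(-1/565931) = 1368*(-1/565931) = -1368/565931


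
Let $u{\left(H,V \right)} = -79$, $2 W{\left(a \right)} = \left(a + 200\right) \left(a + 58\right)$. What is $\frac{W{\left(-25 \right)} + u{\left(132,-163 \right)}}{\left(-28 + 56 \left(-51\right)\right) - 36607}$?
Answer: $- \frac{5617}{78982} \approx -0.071118$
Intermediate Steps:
$W{\left(a \right)} = \frac{\left(58 + a\right) \left(200 + a\right)}{2}$ ($W{\left(a \right)} = \frac{\left(a + 200\right) \left(a + 58\right)}{2} = \frac{\left(200 + a\right) \left(58 + a\right)}{2} = \frac{\left(58 + a\right) \left(200 + a\right)}{2}$)
$\frac{W{\left(-25 \right)} + u{\left(132,-163 \right)}}{\left(-28 + 56 \left(-51\right)\right) - 36607} = \frac{\left(5800 + \frac{\left(-25\right)^{2}}{2} + 129 \left(-25\right)\right) - 79}{\left(-28 + 56 \left(-51\right)\right) - 36607} = \frac{\left(5800 + \frac{1}{2} \cdot 625 - 3225\right) - 79}{\left(-28 - 2856\right) - 36607} = \frac{\left(5800 + \frac{625}{2} - 3225\right) - 79}{-2884 - 36607} = \frac{\frac{5775}{2} - 79}{-39491} = \frac{5617}{2} \left(- \frac{1}{39491}\right) = - \frac{5617}{78982}$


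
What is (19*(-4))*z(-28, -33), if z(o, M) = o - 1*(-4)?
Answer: 1824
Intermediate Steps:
z(o, M) = 4 + o (z(o, M) = o + 4 = 4 + o)
(19*(-4))*z(-28, -33) = (19*(-4))*(4 - 28) = -76*(-24) = 1824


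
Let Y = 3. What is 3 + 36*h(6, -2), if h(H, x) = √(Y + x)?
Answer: 39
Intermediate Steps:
h(H, x) = √(3 + x)
3 + 36*h(6, -2) = 3 + 36*√(3 - 2) = 3 + 36*√1 = 3 + 36*1 = 3 + 36 = 39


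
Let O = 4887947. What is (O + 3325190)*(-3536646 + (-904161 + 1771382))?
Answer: -21924353236225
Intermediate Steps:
(O + 3325190)*(-3536646 + (-904161 + 1771382)) = (4887947 + 3325190)*(-3536646 + (-904161 + 1771382)) = 8213137*(-3536646 + 867221) = 8213137*(-2669425) = -21924353236225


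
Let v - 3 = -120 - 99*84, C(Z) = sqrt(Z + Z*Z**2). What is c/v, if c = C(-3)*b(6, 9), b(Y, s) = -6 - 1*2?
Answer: 8*I*sqrt(30)/8433 ≈ 0.005196*I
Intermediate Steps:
b(Y, s) = -8 (b(Y, s) = -6 - 2 = -8)
C(Z) = sqrt(Z + Z**3)
v = -8433 (v = 3 + (-120 - 99*84) = 3 + (-120 - 8316) = 3 - 8436 = -8433)
c = -8*I*sqrt(30) (c = sqrt(-3 + (-3)**3)*(-8) = sqrt(-3 - 27)*(-8) = sqrt(-30)*(-8) = (I*sqrt(30))*(-8) = -8*I*sqrt(30) ≈ -43.818*I)
c/v = -8*I*sqrt(30)/(-8433) = -8*I*sqrt(30)*(-1/8433) = 8*I*sqrt(30)/8433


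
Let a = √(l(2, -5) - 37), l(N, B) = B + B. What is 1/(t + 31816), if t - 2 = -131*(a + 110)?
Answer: 17408/303845031 + 131*I*√47/303845031 ≈ 5.7292e-5 + 2.9558e-6*I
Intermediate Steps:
l(N, B) = 2*B
a = I*√47 (a = √(2*(-5) - 37) = √(-10 - 37) = √(-47) = I*√47 ≈ 6.8557*I)
t = -14408 - 131*I*√47 (t = 2 - 131*(I*√47 + 110) = 2 - 131*(110 + I*√47) = 2 + (-14410 - 131*I*√47) = -14408 - 131*I*√47 ≈ -14408.0 - 898.09*I)
1/(t + 31816) = 1/((-14408 - 131*I*√47) + 31816) = 1/(17408 - 131*I*√47)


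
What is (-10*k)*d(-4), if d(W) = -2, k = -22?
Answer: -440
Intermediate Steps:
(-10*k)*d(-4) = -10*(-22)*(-2) = 220*(-2) = -440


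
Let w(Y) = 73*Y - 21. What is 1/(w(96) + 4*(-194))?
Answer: 1/6211 ≈ 0.00016100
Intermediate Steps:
w(Y) = -21 + 73*Y
1/(w(96) + 4*(-194)) = 1/((-21 + 73*96) + 4*(-194)) = 1/((-21 + 7008) - 776) = 1/(6987 - 776) = 1/6211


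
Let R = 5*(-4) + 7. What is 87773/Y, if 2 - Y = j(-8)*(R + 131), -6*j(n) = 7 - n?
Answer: 87773/297 ≈ 295.53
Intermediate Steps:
j(n) = -7/6 + n/6 (j(n) = -(7 - n)/6 = -7/6 + n/6)
R = -13 (R = -20 + 7 = -13)
Y = 297 (Y = 2 - (-7/6 + (1/6)*(-8))*(-13 + 131) = 2 - (-7/6 - 4/3)*118 = 2 - (-5)*118/2 = 2 - 1*(-295) = 2 + 295 = 297)
87773/Y = 87773/297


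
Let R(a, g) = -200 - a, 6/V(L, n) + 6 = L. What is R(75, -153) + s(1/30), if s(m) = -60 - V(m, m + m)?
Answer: -59785/179 ≈ -333.99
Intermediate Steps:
V(L, n) = 6/(-6 + L)
s(m) = -60 - 6/(-6 + m)
R(75, -153) + s(1/30) = (-200 - 1*75) + 6*(59 - 10/30)/(-6 + 1/30) = (-200 - 75) + 6*(59 - 10*1/30)/(-6 + 1/30) = -275 + 6*(59 - ⅓)/(-179/30) = -275 + 6*(-30/179)*(176/3) = -275 - 10560/179 = -59785/179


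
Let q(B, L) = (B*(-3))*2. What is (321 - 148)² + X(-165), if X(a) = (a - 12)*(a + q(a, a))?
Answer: -116096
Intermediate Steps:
q(B, L) = -6*B (q(B, L) = -3*B*2 = -6*B)
X(a) = -5*a*(-12 + a) (X(a) = (a - 12)*(a - 6*a) = (-12 + a)*(-5*a) = -5*a*(-12 + a))
(321 - 148)² + X(-165) = (321 - 148)² + 5*(-165)*(12 - 1*(-165)) = 173² + 5*(-165)*(12 + 165) = 29929 + 5*(-165)*177 = 29929 - 146025 = -116096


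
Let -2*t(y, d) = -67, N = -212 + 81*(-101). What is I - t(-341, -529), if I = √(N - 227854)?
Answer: -67/2 + I*√236247 ≈ -33.5 + 486.05*I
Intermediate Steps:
N = -8393 (N = -212 - 8181 = -8393)
t(y, d) = 67/2 (t(y, d) = -½*(-67) = 67/2)
I = I*√236247 (I = √(-8393 - 227854) = √(-236247) = I*√236247 ≈ 486.05*I)
I - t(-341, -529) = I*√236247 - 1*67/2 = I*√236247 - 67/2 = -67/2 + I*√236247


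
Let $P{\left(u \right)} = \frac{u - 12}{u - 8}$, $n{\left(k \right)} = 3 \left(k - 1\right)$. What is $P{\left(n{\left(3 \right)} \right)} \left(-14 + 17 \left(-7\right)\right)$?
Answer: $-399$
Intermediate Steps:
$n{\left(k \right)} = -3 + 3 k$ ($n{\left(k \right)} = 3 \left(-1 + k\right) = -3 + 3 k$)
$P{\left(u \right)} = \frac{-12 + u}{-8 + u}$
$P{\left(n{\left(3 \right)} \right)} \left(-14 + 17 \left(-7\right)\right) = \frac{-12 + \left(-3 + 3 \cdot 3\right)}{-8 + \left(-3 + 3 \cdot 3\right)} \left(-14 + 17 \left(-7\right)\right) = \frac{-12 + \left(-3 + 9\right)}{-8 + \left(-3 + 9\right)} \left(-14 - 119\right) = \frac{-12 + 6}{-8 + 6} \left(-133\right) = \frac{1}{-2} \left(-6\right) \left(-133\right) = \left(- \frac{1}{2}\right) \left(-6\right) \left(-133\right) = 3 \left(-133\right) = -399$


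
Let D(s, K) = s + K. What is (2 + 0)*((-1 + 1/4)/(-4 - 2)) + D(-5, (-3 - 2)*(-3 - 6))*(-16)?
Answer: -2559/4 ≈ -639.75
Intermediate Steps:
D(s, K) = K + s
(2 + 0)*((-1 + 1/4)/(-4 - 2)) + D(-5, (-3 - 2)*(-3 - 6))*(-16) = (2 + 0)*((-1 + 1/4)/(-4 - 2)) + ((-3 - 2)*(-3 - 6) - 5)*(-16) = 2*((-1 + ¼)/(-6)) + (-5*(-9) - 5)*(-16) = 2*(-¾*(-⅙)) + (45 - 5)*(-16) = 2*(⅛) + 40*(-16) = ¼ - 640 = -2559/4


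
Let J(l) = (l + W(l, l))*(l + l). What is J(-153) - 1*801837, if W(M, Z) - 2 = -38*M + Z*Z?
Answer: -9697869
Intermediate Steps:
W(M, Z) = 2 + Z**2 - 38*M (W(M, Z) = 2 + (-38*M + Z*Z) = 2 + (-38*M + Z**2) = 2 + (Z**2 - 38*M) = 2 + Z**2 - 38*M)
J(l) = 2*l*(2 + l**2 - 37*l) (J(l) = (l + (2 + l**2 - 38*l))*(l + l) = (2 + l**2 - 37*l)*(2*l) = 2*l*(2 + l**2 - 37*l))
J(-153) - 1*801837 = 2*(-153)*(2 + (-153)**2 - 37*(-153)) - 1*801837 = 2*(-153)*(2 + 23409 + 5661) - 801837 = 2*(-153)*29072 - 801837 = -8896032 - 801837 = -9697869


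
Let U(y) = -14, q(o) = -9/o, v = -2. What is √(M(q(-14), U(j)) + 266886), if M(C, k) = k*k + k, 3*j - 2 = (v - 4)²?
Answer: 2*√66767 ≈ 516.79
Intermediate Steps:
j = 38/3 (j = ⅔ + (-2 - 4)²/3 = ⅔ + (⅓)*(-6)² = ⅔ + (⅓)*36 = ⅔ + 12 = 38/3 ≈ 12.667)
M(C, k) = k + k² (M(C, k) = k² + k = k + k²)
√(M(q(-14), U(j)) + 266886) = √(-14*(1 - 14) + 266886) = √(-14*(-13) + 266886) = √(182 + 266886) = √267068 = 2*√66767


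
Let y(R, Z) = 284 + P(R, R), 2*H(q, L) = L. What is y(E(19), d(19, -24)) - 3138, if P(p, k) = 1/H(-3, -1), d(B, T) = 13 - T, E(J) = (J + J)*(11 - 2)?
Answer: -2856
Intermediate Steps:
E(J) = 18*J (E(J) = (2*J)*9 = 18*J)
H(q, L) = L/2
P(p, k) = -2 (P(p, k) = 1/((½)*(-1)) = 1/(-½) = -2)
y(R, Z) = 282 (y(R, Z) = 284 - 2 = 282)
y(E(19), d(19, -24)) - 3138 = 282 - 3138 = -2856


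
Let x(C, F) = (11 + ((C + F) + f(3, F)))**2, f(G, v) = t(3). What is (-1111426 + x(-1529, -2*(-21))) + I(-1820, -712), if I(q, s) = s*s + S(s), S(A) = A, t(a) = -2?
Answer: 1579290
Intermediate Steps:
f(G, v) = -2
I(q, s) = s + s**2 (I(q, s) = s*s + s = s**2 + s = s + s**2)
x(C, F) = (9 + C + F)**2 (x(C, F) = (11 + ((C + F) - 2))**2 = (11 + (-2 + C + F))**2 = (9 + C + F)**2)
(-1111426 + x(-1529, -2*(-21))) + I(-1820, -712) = (-1111426 + (9 - 1529 - 2*(-21))**2) - 712*(1 - 712) = (-1111426 + (9 - 1529 + 42)**2) - 712*(-711) = (-1111426 + (-1478)**2) + 506232 = (-1111426 + 2184484) + 506232 = 1073058 + 506232 = 1579290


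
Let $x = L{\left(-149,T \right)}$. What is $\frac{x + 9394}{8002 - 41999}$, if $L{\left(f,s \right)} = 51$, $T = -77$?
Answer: $- \frac{9445}{33997} \approx -0.27782$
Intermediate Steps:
$x = 51$
$\frac{x + 9394}{8002 - 41999} = \frac{51 + 9394}{8002 - 41999} = \frac{9445}{-33997} = 9445 \left(- \frac{1}{33997}\right) = - \frac{9445}{33997}$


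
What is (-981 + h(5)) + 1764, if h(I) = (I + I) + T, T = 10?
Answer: 803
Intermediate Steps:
h(I) = 10 + 2*I (h(I) = (I + I) + 10 = 2*I + 10 = 10 + 2*I)
(-981 + h(5)) + 1764 = (-981 + (10 + 2*5)) + 1764 = (-981 + (10 + 10)) + 1764 = (-981 + 20) + 1764 = -961 + 1764 = 803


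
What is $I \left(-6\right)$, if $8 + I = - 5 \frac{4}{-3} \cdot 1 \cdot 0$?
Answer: $48$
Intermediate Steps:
$I = -8$ ($I = -8 + - 5 \frac{4}{-3} \cdot 1 \cdot 0 = -8 + - 5 \cdot 4 \left(- \frac{1}{3}\right) 0 = -8 + \left(-5\right) \left(- \frac{4}{3}\right) 0 = -8 + \frac{20}{3} \cdot 0 = -8 + 0 = -8$)
$I \left(-6\right) = \left(-8\right) \left(-6\right) = 48$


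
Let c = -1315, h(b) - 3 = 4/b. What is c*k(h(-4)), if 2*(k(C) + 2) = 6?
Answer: -1315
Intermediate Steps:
h(b) = 3 + 4/b
k(C) = 1 (k(C) = -2 + (1/2)*6 = -2 + 3 = 1)
c*k(h(-4)) = -1315*1 = -1315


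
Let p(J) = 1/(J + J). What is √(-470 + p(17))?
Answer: 29*I*√646/34 ≈ 21.679*I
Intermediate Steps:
p(J) = 1/(2*J)
√(-470 + p(17)) = √(-470 + (½)/17) = √(-470 + (½)*(1/17)) = √(-470 + 1/34) = √(-15979/34) = 29*I*√646/34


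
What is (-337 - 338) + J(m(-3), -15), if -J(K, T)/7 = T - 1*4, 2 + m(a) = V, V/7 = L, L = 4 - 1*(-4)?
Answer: -542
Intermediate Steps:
L = 8 (L = 4 + 4 = 8)
V = 56 (V = 7*8 = 56)
m(a) = 54 (m(a) = -2 + 56 = 54)
J(K, T) = 28 - 7*T (J(K, T) = -7*(T - 1*4) = -7*(T - 4) = -7*(-4 + T) = 28 - 7*T)
(-337 - 338) + J(m(-3), -15) = (-337 - 338) + (28 - 7*(-15)) = -675 + (28 + 105) = -675 + 133 = -542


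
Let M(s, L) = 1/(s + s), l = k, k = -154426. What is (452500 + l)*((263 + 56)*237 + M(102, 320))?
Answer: 766199862827/34 ≈ 2.2535e+10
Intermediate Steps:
l = -154426
M(s, L) = 1/(2*s)
(452500 + l)*((263 + 56)*237 + M(102, 320)) = (452500 - 154426)*((263 + 56)*237 + (½)/102) = 298074*(319*237 + (½)*(1/102)) = 298074*(75603 + 1/204) = 298074*(15423013/204) = 766199862827/34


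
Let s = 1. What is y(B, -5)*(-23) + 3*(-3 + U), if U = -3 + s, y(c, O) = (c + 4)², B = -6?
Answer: -107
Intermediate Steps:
y(c, O) = (4 + c)²
U = -2 (U = -3 + 1 = -2)
y(B, -5)*(-23) + 3*(-3 + U) = (4 - 6)²*(-23) + 3*(-3 - 2) = (-2)²*(-23) + 3*(-5) = 4*(-23) - 15 = -92 - 15 = -107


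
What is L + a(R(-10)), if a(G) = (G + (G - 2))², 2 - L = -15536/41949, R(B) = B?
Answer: 20402750/41949 ≈ 486.37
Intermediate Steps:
L = 99434/41949 (L = 2 - (-15536)/41949 = 2 - 1*(-15536/41949) = 2 + 15536/41949 = 99434/41949 ≈ 2.3704)
a(G) = (-2 + 2*G)² (a(G) = (G + (-2 + G))² = (-2 + 2*G)²)
L + a(R(-10)) = 99434/41949 + 4*(-1 - 10)² = 99434/41949 + 4*(-11)² = 99434/41949 + 4*121 = 99434/41949 + 484 = 20402750/41949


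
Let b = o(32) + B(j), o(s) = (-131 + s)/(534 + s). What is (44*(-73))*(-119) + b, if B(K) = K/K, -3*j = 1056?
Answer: 216341515/566 ≈ 3.8223e+5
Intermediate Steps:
j = -352 (j = -⅓*1056 = -352)
B(K) = 1
o(s) = (-131 + s)/(534 + s)
b = 467/566 (b = (-131 + 32)/(534 + 32) + 1 = -99/566 + 1 = 467/566 ≈ 0.82509)
(44*(-73))*(-119) + b = (44*(-73))*(-119) + 467/566 = -3212*(-119) + 467/566 = 382228 + 467/566 = 216341515/566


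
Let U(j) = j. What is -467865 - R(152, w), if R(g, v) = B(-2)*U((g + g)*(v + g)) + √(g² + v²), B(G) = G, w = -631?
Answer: -759097 - √421265 ≈ -7.5975e+5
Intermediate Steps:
R(g, v) = √(g² + v²) - 4*g*(g + v) (R(g, v) = -2*(g + g)*(v + g) + √(g² + v²) = -2*2*g*(g + v) + √(g² + v²) = -4*g*(g + v) + √(g² + v²) = √(g² + v²) - 4*g*(g + v))
-467865 - R(152, w) = -467865 - (√(152² + (-631)²) - 4*152*(152 - 631)) = -467865 - (√(23104 + 398161) - 4*152*(-479)) = -467865 - (√421265 + 291232) = -467865 - (291232 + √421265) = -467865 + (-291232 - √421265) = -759097 - √421265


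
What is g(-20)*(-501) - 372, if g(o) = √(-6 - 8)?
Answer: -372 - 501*I*√14 ≈ -372.0 - 1874.6*I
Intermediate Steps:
g(o) = I*√14 (g(o) = √(-14) = I*√14)
g(-20)*(-501) - 372 = (I*√14)*(-501) - 372 = -501*I*√14 - 372 = -372 - 501*I*√14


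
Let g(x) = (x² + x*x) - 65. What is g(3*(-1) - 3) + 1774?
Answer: 1781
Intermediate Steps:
g(x) = -65 + 2*x² (g(x) = (x² + x²) - 65 = 2*x² - 65 = -65 + 2*x²)
g(3*(-1) - 3) + 1774 = (-65 + 2*(3*(-1) - 3)²) + 1774 = (-65 + 2*(-3 - 3)²) + 1774 = (-65 + 2*(-6)²) + 1774 = (-65 + 2*36) + 1774 = (-65 + 72) + 1774 = 7 + 1774 = 1781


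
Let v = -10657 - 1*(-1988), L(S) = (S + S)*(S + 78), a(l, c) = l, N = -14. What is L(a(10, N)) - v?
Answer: 10429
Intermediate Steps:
L(S) = 2*S*(78 + S) (L(S) = (2*S)*(78 + S) = 2*S*(78 + S))
v = -8669 (v = -10657 + 1988 = -8669)
L(a(10, N)) - v = 2*10*(78 + 10) - 1*(-8669) = 2*10*88 + 8669 = 1760 + 8669 = 10429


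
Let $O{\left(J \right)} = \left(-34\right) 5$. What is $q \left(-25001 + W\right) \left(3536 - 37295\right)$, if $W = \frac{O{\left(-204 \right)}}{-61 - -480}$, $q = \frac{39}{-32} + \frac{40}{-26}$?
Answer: $- \frac{405631284181497}{174304} \approx -2.3271 \cdot 10^{9}$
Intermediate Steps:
$O{\left(J \right)} = -170$
$q = - \frac{1147}{416}$ ($q = 39 \left(- \frac{1}{32}\right) + 40 \left(- \frac{1}{26}\right) = - \frac{39}{32} - \frac{20}{13} = - \frac{1147}{416} \approx -2.7572$)
$W = - \frac{170}{419}$ ($W = - \frac{170}{-61 - -480} = - \frac{170}{-61 + 480} = - \frac{170}{419} \approx -0.40573$)
$q \left(-25001 + W\right) \left(3536 - 37295\right) = - \frac{1147 \left(-25001 - \frac{170}{419}\right) \left(3536 - 37295\right)}{416} = - \frac{1147 \left(\left(- \frac{10475589}{419}\right) \left(-33759\right)\right)}{416} = \left(- \frac{1147}{416}\right) \frac{353645409051}{419} = - \frac{405631284181497}{174304}$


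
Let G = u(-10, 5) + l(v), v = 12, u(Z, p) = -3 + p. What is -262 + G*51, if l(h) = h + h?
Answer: 1064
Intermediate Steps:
l(h) = 2*h
G = 26 (G = (-3 + 5) + 2*12 = 2 + 24 = 26)
-262 + G*51 = -262 + 26*51 = -262 + 1326 = 1064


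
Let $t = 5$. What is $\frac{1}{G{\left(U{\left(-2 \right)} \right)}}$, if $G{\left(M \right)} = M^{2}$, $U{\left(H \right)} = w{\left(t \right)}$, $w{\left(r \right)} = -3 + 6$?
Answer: $\frac{1}{9} \approx 0.11111$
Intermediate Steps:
$w{\left(r \right)} = 3$
$U{\left(H \right)} = 3$
$\frac{1}{G{\left(U{\left(-2 \right)} \right)}} = \frac{1}{3^{2}} = \frac{1}{9}$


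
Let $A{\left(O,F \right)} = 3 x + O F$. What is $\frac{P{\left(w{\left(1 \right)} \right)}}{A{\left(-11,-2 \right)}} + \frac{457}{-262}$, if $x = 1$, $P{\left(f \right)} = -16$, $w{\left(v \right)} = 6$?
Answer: $- \frac{15617}{6550} \approx -2.3843$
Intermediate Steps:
$A{\left(O,F \right)} = 3 + F O$ ($A{\left(O,F \right)} = 3 \cdot 1 + O F = 3 + F O$)
$\frac{P{\left(w{\left(1 \right)} \right)}}{A{\left(-11,-2 \right)}} + \frac{457}{-262} = - \frac{16}{3 - -22} + \frac{457}{-262} = - \frac{16}{3 + 22} + 457 \left(- \frac{1}{262}\right) = - \frac{16}{25} - \frac{457}{262} = - \frac{15617}{6550}$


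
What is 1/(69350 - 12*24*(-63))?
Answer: 1/87494 ≈ 1.1429e-5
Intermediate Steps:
1/(69350 - 12*24*(-63)) = 1/(69350 - 288*(-63)) = 1/(69350 + 18144) = 1/87494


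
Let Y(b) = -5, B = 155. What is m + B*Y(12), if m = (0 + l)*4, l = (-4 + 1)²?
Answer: -739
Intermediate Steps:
l = 9 (l = (-3)² = 9)
m = 36 (m = (0 + 9)*4 = 9*4 = 36)
m + B*Y(12) = 36 + 155*(-5) = 36 - 775 = -739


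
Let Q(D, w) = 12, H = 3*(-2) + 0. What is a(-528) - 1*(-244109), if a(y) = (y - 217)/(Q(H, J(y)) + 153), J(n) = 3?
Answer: 8055448/33 ≈ 2.4410e+5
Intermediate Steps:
H = -6 (H = -6 + 0 = -6)
a(y) = -217/165 + y/165 (a(y) = (y - 217)/(12 + 153) = (-217 + y)/165 = (-217 + y)*(1/165) = -217/165 + y/165)
a(-528) - 1*(-244109) = (-217/165 + (1/165)*(-528)) - 1*(-244109) = (-217/165 - 16/5) + 244109 = -149/33 + 244109 = 8055448/33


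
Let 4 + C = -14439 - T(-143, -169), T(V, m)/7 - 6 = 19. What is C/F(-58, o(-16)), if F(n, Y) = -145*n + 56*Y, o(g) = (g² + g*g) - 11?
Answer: -7309/18233 ≈ -0.40087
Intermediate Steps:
T(V, m) = 175 (T(V, m) = 42 + 7*19 = 42 + 133 = 175)
o(g) = -11 + 2*g² (o(g) = (g² + g²) - 11 = 2*g² - 11 = -11 + 2*g²)
C = -14618 (C = -4 + (-14439 - 1*175) = -4 + (-14439 - 175) = -4 - 14614 = -14618)
C/F(-58, o(-16)) = -14618/(-145*(-58) + 56*(-11 + 2*(-16)²)) = -14618/(8410 + 56*(-11 + 2*256)) = -14618/(8410 + 56*(-11 + 512)) = -14618/(8410 + 56*501) = -14618/(8410 + 28056) = -14618/36466 = -14618*1/36466 = -7309/18233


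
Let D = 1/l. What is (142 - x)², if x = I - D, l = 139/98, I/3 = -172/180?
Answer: 92122569289/4347225 ≈ 21191.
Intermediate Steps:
I = -43/15 (I = 3*(-172/180) = 3*(-172*1/180) = 3*(-43/45) = -43/15 ≈ -2.8667)
l = 139/98 (l = 139*(1/98) = 139/98 ≈ 1.4184)
D = 98/139 (D = 1/(139/98) = 98/139 ≈ 0.70504)
x = -7447/2085 (x = -43/15 - 1*98/139 = -43/15 - 98/139 = -7447/2085 ≈ -3.5717)
(142 - x)² = (142 - 1*(-7447/2085))² = (142 + 7447/2085)² = (303517/2085)² = 92122569289/4347225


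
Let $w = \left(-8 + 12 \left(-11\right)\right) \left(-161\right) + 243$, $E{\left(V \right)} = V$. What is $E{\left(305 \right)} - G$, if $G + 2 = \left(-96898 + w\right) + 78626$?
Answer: $-4204$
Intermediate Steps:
$w = 22783$ ($w = \left(-8 - 132\right) \left(-161\right) + 243 = \left(-140\right) \left(-161\right) + 243 = 22540 + 243 = 22783$)
$G = 4509$ ($G = -2 + \left(\left(-96898 + 22783\right) + 78626\right) = -2 + \left(-74115 + 78626\right) = -2 + 4511 = 4509$)
$E{\left(305 \right)} - G = 305 - 4509 = -4204$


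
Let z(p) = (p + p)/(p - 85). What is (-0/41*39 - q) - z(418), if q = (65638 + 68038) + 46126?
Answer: -59874902/333 ≈ -1.7980e+5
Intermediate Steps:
q = 179802 (q = 133676 + 46126 = 179802)
z(p) = 2*p/(-85 + p) (z(p) = (2*p)/(-85 + p) = 2*p/(-85 + p))
(-0/41*39 - q) - z(418) = (-0/41*39 - 1*179802) - 2*418/(-85 + 418) = (-0/41*39 - 179802) - 2*418/333 = (-50*0*39 - 179802) - 2*418/333 = (0*39 - 179802) - 1*836/333 = (0 - 179802) - 836/333 = -179802 - 836/333 = -59874902/333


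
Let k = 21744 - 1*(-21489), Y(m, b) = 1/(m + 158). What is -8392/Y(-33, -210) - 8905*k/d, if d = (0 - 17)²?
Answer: -688150865/289 ≈ -2.3811e+6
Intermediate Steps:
Y(m, b) = 1/(158 + m)
k = 43233 (k = 21744 + 21489 = 43233)
d = 289 (d = (-17)² = 289)
-8392/Y(-33, -210) - 8905*k/d = -8392/(1/(158 - 33)) - 8905/(289/43233) = -8392/(1/125) - 8905/(289*(1/43233)) = -8392/1/125 - 8905/289/43233 = -8392*125 - 8905*43233/289 = -1049000 - 384989865/289 = -688150865/289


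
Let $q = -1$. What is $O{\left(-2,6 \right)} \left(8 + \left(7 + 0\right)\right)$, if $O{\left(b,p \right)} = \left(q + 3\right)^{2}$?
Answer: $60$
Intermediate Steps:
$O{\left(b,p \right)} = 4$ ($O{\left(b,p \right)} = \left(-1 + 3\right)^{2} = 2^{2} = 4$)
$O{\left(-2,6 \right)} \left(8 + \left(7 + 0\right)\right) = 4 \left(8 + \left(7 + 0\right)\right) = 4 \left(8 + 7\right) = 4 \cdot 15 = 60$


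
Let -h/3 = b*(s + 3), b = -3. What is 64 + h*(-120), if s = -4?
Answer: 1144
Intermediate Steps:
h = -9 (h = -(-9)*(-4 + 3) = -(-9)*(-1) = -3*3 = -9)
64 + h*(-120) = 64 - 9*(-120) = 64 + 1080 = 1144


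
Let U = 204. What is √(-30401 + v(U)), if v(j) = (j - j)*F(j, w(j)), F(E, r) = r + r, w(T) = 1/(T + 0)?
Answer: I*√30401 ≈ 174.36*I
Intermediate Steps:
w(T) = 1/T
F(E, r) = 2*r
v(j) = 0 (v(j) = (j - j)*(2/j) = 0*(2/j) = 0)
√(-30401 + v(U)) = √(-30401 + 0) = √(-30401) = I*√30401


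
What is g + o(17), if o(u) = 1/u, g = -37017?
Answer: -629288/17 ≈ -37017.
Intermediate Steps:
g + o(17) = -37017 + 1/17 = -629288/17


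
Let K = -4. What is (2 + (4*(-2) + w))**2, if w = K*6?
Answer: 900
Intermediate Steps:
w = -24 (w = -4*6 = -24)
(2 + (4*(-2) + w))**2 = (2 + (4*(-2) - 24))**2 = (2 + (-8 - 24))**2 = (2 - 32)**2 = (-30)**2 = 900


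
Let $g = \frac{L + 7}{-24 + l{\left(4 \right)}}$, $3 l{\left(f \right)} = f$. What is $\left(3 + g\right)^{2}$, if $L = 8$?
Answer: $\frac{25281}{4624} \approx 5.4673$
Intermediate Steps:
$l{\left(f \right)} = \frac{f}{3}$
$g = - \frac{45}{68}$ ($g = \frac{8 + 7}{-24 + \frac{1}{3} \cdot 4} = \frac{15}{-24 + \frac{4}{3}} = \frac{15}{- \frac{68}{3}} = 15 \left(- \frac{3}{68}\right) = - \frac{45}{68} \approx -0.66177$)
$\left(3 + g\right)^{2} = \left(3 - \frac{45}{68}\right)^{2} = \left(\frac{159}{68}\right)^{2} = \frac{25281}{4624}$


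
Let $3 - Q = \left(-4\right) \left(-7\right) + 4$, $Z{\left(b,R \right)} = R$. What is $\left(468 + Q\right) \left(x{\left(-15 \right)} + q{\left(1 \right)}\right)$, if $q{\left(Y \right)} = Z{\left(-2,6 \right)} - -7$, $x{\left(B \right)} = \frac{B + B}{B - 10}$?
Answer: $\frac{31169}{5} \approx 6233.8$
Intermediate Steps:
$x{\left(B \right)} = \frac{2 B}{-10 + B}$
$Q = -29$ ($Q = 3 - \left(\left(-4\right) \left(-7\right) + 4\right) = 3 - \left(28 + 4\right) = 3 - 32 = -29$)
$q{\left(Y \right)} = 13$ ($q{\left(Y \right)} = 6 - -7 = 6 + 7 = 13$)
$\left(468 + Q\right) \left(x{\left(-15 \right)} + q{\left(1 \right)}\right) = \left(468 - 29\right) \left(2 \left(-15\right) \frac{1}{-10 - 15} + 13\right) = 439 \left(2 \left(-15\right) \frac{1}{-25} + 13\right) = 439 \left(2 \left(-15\right) \left(- \frac{1}{25}\right) + 13\right) = 439 \left(\frac{6}{5} + 13\right) = 439 \cdot \frac{71}{5} = \frac{31169}{5}$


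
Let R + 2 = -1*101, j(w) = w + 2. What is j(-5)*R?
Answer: 309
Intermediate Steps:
j(w) = 2 + w
R = -103 (R = -2 - 1*101 = -2 - 101 = -103)
j(-5)*R = (2 - 5)*(-103) = -3*(-103) = 309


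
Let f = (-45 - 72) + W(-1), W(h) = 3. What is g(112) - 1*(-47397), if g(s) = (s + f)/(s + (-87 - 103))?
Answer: 1848484/39 ≈ 47397.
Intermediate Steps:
f = -114 (f = (-45 - 72) + 3 = -117 + 3 = -114)
g(s) = (-114 + s)/(-190 + s) (g(s) = (s - 114)/(s + (-87 - 103)) = (-114 + s)/(s - 190) = (-114 + s)/(-190 + s))
g(112) - 1*(-47397) = (-114 + 112)/(-190 + 112) - 1*(-47397) = -2/(-78) + 47397 = -1/78*(-2) + 47397 = 1/39 + 47397 = 1848484/39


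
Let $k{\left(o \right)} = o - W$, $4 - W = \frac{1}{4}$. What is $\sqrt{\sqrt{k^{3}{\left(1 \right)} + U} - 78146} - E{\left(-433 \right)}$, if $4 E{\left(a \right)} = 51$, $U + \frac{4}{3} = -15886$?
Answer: $- \frac{51}{4} + \frac{\sqrt{-11253024 + 6 i \sqrt{9163083}}}{12} \approx -12.524 + 279.55 i$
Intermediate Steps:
$W = \frac{15}{4}$ ($W = 4 - \frac{1}{4} = \frac{15}{4} \approx 3.75$)
$U = - \frac{47662}{3}$ ($U = - \frac{4}{3} - 15886 = - \frac{47662}{3} \approx -15887.0$)
$E{\left(a \right)} = \frac{51}{4}$ ($E{\left(a \right)} = \frac{1}{4} \cdot 51 = \frac{51}{4}$)
$k{\left(o \right)} = - \frac{15}{4} + o$ ($k{\left(o \right)} = o - \frac{15}{4} = - \frac{15}{4} + o$)
$\sqrt{\sqrt{k^{3}{\left(1 \right)} + U} - 78146} - E{\left(-433 \right)} = \sqrt{\sqrt{\left(- \frac{15}{4} + 1\right)^{3} - \frac{47662}{3}} - 78146} - \frac{51}{4} = \sqrt{\sqrt{\left(- \frac{11}{4}\right)^{3} - \frac{47662}{3}} - 78146} - \frac{51}{4} = \sqrt{\sqrt{- \frac{1331}{64} - \frac{47662}{3}} - 78146} - \frac{51}{4} = \sqrt{\sqrt{- \frac{3054361}{192}} - 78146} - \frac{51}{4} = \sqrt{\frac{i \sqrt{9163083}}{24} - 78146} - \frac{51}{4} = \sqrt{-78146 + \frac{i \sqrt{9163083}}{24}} - \frac{51}{4} = - \frac{51}{4} + \sqrt{-78146 + \frac{i \sqrt{9163083}}{24}}$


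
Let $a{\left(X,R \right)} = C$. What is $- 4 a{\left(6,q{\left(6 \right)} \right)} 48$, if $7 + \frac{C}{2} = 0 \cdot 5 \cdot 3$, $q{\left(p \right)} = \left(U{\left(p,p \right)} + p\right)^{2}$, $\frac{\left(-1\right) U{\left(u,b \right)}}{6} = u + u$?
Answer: $2688$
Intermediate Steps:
$U{\left(u,b \right)} = - 12 u$ ($U{\left(u,b \right)} = - 6 \left(u + u\right) = - 6 \cdot 2 u = - 12 u$)
$q{\left(p \right)} = 121 p^{2}$ ($q{\left(p \right)} = \left(- 12 p + p\right)^{2} = \left(- 11 p\right)^{2} = 121 p^{2}$)
$C = -14$ ($C = -14 + 2 \cdot 0 \cdot 5 \cdot 3 = -14 + 2 \cdot 0 \cdot 3 = -14 + 2 \cdot 0 = -14 + 0 = -14$)
$a{\left(X,R \right)} = -14$
$- 4 a{\left(6,q{\left(6 \right)} \right)} 48 = \left(-4\right) \left(-14\right) 48 = 56 \cdot 48 = 2688$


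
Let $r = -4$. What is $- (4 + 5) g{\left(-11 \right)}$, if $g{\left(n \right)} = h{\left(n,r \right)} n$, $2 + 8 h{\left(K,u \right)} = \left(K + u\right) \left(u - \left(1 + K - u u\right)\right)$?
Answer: $- \frac{8217}{2} \approx -4108.5$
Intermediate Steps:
$h{\left(K,u \right)} = - \frac{1}{4} + \frac{\left(K + u\right) \left(-1 + u + u^{2} - K\right)}{8}$ ($h{\left(K,u \right)} = - \frac{1}{4} + \frac{\left(K + u\right) \left(u - \left(1 + K - u u\right)\right)}{8} = - \frac{1}{4} + \frac{\left(K + u\right) \left(u - \left(1 + K - u^{2}\right)\right)}{8} = - \frac{1}{4} + \frac{\left(K + u\right) \left(-1 + u + u^{2} - K\right)}{8}$)
$g{\left(n \right)} = n \left(- \frac{23}{4} - \frac{n^{2}}{8} + \frac{15 n}{8}\right)$ ($g{\left(n \right)} = \left(- \frac{1}{4} - \frac{n}{8} - - \frac{1}{2} - \frac{n^{2}}{8} + \frac{\left(-4\right)^{2}}{8} + \frac{\left(-4\right)^{3}}{8} + \frac{n \left(-4\right)^{2}}{8}\right) n = \left(- \frac{1}{4} - \frac{n}{8} + \frac{1}{2} - \frac{n^{2}}{8} + \frac{1}{8} \cdot 16 + \frac{1}{8} \left(-64\right) + \frac{1}{8} n 16\right) n = \left(- \frac{1}{4} - \frac{n}{8} + \frac{1}{2} - \frac{n^{2}}{8} + 2 - 8 + 2 n\right) n = \left(- \frac{23}{4} - \frac{n^{2}}{8} + \frac{15 n}{8}\right) n = n \left(- \frac{23}{4} - \frac{n^{2}}{8} + \frac{15 n}{8}\right)$)
$- (4 + 5) g{\left(-11 \right)} = - (4 + 5) \frac{1}{8} \left(-11\right) \left(-46 - \left(-11\right)^{2} + 15 \left(-11\right)\right) = \left(-1\right) 9 \cdot \frac{1}{8} \left(-11\right) \left(-46 - 121 - 165\right) = - 9 \cdot \frac{1}{8} \left(-11\right) \left(-46 - 121 - 165\right) = - 9 \cdot \frac{1}{8} \left(-11\right) \left(-332\right) = \left(-9\right) \frac{913}{2} = - \frac{8217}{2}$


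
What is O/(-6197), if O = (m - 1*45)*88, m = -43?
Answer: 7744/6197 ≈ 1.2496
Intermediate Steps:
O = -7744 (O = (-43 - 1*45)*88 = (-43 - 45)*88 = -88*88 = -7744)
O/(-6197) = -7744/(-6197) = -7744*(-1/6197) = 7744/6197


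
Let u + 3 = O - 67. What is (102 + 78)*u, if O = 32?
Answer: -6840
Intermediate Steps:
u = -38 (u = -3 + (32 - 67) = -3 - 35 = -38)
(102 + 78)*u = (102 + 78)*(-38) = 180*(-38) = -6840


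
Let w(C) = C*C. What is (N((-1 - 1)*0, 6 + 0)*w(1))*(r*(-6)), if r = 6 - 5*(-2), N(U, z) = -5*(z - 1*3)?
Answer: 1440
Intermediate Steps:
w(C) = C**2
N(U, z) = 15 - 5*z (N(U, z) = -5*(z - 3) = -5*(-3 + z) = 15 - 5*z)
r = 16 (r = 6 + 10 = 16)
(N((-1 - 1)*0, 6 + 0)*w(1))*(r*(-6)) = ((15 - 5*(6 + 0))*1**2)*(16*(-6)) = ((15 - 5*6)*1)*(-96) = ((15 - 30)*1)*(-96) = -15*1*(-96) = -15*(-96) = 1440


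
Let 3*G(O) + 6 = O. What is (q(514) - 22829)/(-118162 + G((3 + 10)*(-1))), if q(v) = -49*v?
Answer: 28809/70901 ≈ 0.40633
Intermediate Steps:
G(O) = -2 + O/3
(q(514) - 22829)/(-118162 + G((3 + 10)*(-1))) = (-49*514 - 22829)/(-118162 + (-2 + ((3 + 10)*(-1))/3)) = (-25186 - 22829)/(-118162 + (-2 + (13*(-1))/3)) = -48015/(-118162 + (-2 + (⅓)*(-13))) = -48015/(-118162 + (-2 - 13/3)) = -48015/(-118162 - 19/3) = -48015/(-354505/3) = -48015*(-3/354505) = 28809/70901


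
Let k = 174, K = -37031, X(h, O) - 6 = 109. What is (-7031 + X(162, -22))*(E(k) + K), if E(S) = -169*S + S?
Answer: 458274908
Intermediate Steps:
X(h, O) = 115 (X(h, O) = 6 + 109 = 115)
E(S) = -168*S
(-7031 + X(162, -22))*(E(k) + K) = (-7031 + 115)*(-168*174 - 37031) = -6916*(-29232 - 37031) = -6916*(-66263) = 458274908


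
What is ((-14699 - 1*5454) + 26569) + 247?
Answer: 6663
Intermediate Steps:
((-14699 - 1*5454) + 26569) + 247 = ((-14699 - 5454) + 26569) + 247 = (-20153 + 26569) + 247 = 6416 + 247 = 6663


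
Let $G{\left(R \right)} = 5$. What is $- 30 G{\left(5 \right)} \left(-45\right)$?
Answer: $6750$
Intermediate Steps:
$- 30 G{\left(5 \right)} \left(-45\right) = \left(-30\right) 5 \left(-45\right) = \left(-150\right) \left(-45\right) = 6750$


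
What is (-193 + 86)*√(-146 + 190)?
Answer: -214*√11 ≈ -709.76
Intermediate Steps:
(-193 + 86)*√(-146 + 190) = -214*√11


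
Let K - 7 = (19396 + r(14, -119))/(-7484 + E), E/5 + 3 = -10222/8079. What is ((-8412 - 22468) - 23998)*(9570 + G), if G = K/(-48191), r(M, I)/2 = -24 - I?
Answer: -1534628758432871628266/2922086874421 ≈ -5.2518e+8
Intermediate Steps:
E = -172295/8079 (E = -15 + 5*(-10222/8079) = -15 - 51110/8079 = -172295/8079 ≈ -21.326)
r(M, I) = -48 - 2*I (r(M, I) = 2*(-24 - I) = -48 - 2*I)
K = 266213423/60635531 (K = 7 + (19396 + (-48 - 2*(-119)))/(-7484 - 172295/8079) = 7 + (19396 + (-48 + 238))/(-60635531/8079) = 7 + (19396 + 190)*(-8079/60635531) = 7 + 19586*(-8079/60635531) = 7 - 158235294/60635531 = 266213423/60635531 ≈ 4.3904)
G = -266213423/2922086874421 (G = (266213423/60635531)/(-48191) = (266213423/60635531)*(-1/48191) = -266213423/2922086874421 ≈ -9.1104e-5)
((-8412 - 22468) - 23998)*(9570 + G) = ((-8412 - 22468) - 23998)*(9570 - 266213423/2922086874421) = (-30880 - 23998)*(27964371121995547/2922086874421) = -54878*27964371121995547/2922086874421 = -1534628758432871628266/2922086874421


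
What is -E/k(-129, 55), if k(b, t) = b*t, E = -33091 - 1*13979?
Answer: -3138/473 ≈ -6.6342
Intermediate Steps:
E = -47070 (E = -33091 - 13979 = -47070)
-E/k(-129, 55) = -(-47070)/((-129*55)) = -(-47070)/(-7095) = -(-47070)*(-1)/7095 = -1*3138/473 = -3138/473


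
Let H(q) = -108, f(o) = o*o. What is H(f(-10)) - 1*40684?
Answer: -40792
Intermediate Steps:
f(o) = o²
H(f(-10)) - 1*40684 = -108 - 1*40684 = -108 - 40684 = -40792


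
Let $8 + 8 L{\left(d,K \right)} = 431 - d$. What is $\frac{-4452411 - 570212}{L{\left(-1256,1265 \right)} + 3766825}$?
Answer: $- \frac{40180984}{30136279} \approx -1.3333$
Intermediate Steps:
$L{\left(d,K \right)} = \frac{423}{8} - \frac{d}{8}$ ($L{\left(d,K \right)} = -1 + \frac{431 - d}{8} = -1 - \left(- \frac{431}{8} + \frac{d}{8}\right) = \frac{423}{8} - \frac{d}{8}$)
$\frac{-4452411 - 570212}{L{\left(-1256,1265 \right)} + 3766825} = \frac{-4452411 - 570212}{\left(\frac{423}{8} - -157\right) + 3766825} = - \frac{5022623}{\left(\frac{423}{8} + 157\right) + 3766825} = - \frac{5022623}{\frac{1679}{8} + 3766825} = - \frac{5022623}{\frac{30136279}{8}} = \left(-5022623\right) \frac{8}{30136279} = - \frac{40180984}{30136279}$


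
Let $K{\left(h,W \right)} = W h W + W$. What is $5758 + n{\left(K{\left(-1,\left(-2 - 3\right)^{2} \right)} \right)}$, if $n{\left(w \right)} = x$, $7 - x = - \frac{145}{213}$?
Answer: $\frac{1228090}{213} \approx 5765.7$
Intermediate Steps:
$x = \frac{1636}{213}$ ($x = 7 - - \frac{145}{213} = 7 + \frac{145}{213} = \frac{1636}{213} \approx 7.6807$)
$K{\left(h,W \right)} = W + h W^{2}$ ($K{\left(h,W \right)} = h W^{2} + W = W + h W^{2}$)
$n{\left(w \right)} = \frac{1636}{213}$
$5758 + n{\left(K{\left(-1,\left(-2 - 3\right)^{2} \right)} \right)} = 5758 + \frac{1636}{213} = \frac{1228090}{213}$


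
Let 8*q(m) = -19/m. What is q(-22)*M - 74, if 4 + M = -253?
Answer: -17907/176 ≈ -101.74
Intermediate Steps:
M = -257 (M = -4 - 253 = -257)
q(m) = -19/(8*m) (q(m) = (-19/m)/8 = -19/(8*m))
q(-22)*M - 74 = -19/8/(-22)*(-257) - 74 = -19/8*(-1/22)*(-257) - 74 = (19/176)*(-257) - 74 = -4883/176 - 74 = -17907/176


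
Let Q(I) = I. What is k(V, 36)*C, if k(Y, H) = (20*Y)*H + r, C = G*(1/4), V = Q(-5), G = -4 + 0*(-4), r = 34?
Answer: 3566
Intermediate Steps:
G = -4 (G = -4 + 0 = -4)
V = -5
C = -1 (C = -4/4 = -4*¼ = -1)
k(Y, H) = 34 + 20*H*Y (k(Y, H) = (20*Y)*H + 34 = 20*H*Y + 34 = 34 + 20*H*Y)
k(V, 36)*C = (34 + 20*36*(-5))*(-1) = (34 - 3600)*(-1) = -3566*(-1) = 3566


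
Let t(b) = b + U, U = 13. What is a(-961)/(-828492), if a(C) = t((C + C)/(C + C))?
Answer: -1/59178 ≈ -1.6898e-5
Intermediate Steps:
t(b) = 13 + b (t(b) = b + 13 = 13 + b)
a(C) = 14 (a(C) = 13 + (C + C)/(C + C) = 13 + (2*C)/((2*C)) = 13 + (2*C)*(1/(2*C)) = 13 + 1 = 14)
a(-961)/(-828492) = 14/(-828492) = 14*(-1/828492) = -1/59178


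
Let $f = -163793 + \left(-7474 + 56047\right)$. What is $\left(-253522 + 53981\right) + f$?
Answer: $-314761$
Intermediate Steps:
$f = -115220$ ($f = -163793 + 48573 = -115220$)
$\left(-253522 + 53981\right) + f = \left(-253522 + 53981\right) - 115220 = -199541 - 115220 = -314761$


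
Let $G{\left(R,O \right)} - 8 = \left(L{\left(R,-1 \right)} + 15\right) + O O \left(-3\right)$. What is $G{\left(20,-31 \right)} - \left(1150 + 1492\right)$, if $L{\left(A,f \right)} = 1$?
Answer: $-5501$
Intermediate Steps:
$G{\left(R,O \right)} = 24 - 3 O^{2}$ ($G{\left(R,O \right)} = 8 + \left(\left(1 + 15\right) + O O \left(-3\right)\right) = 8 + \left(16 + O^{2} \left(-3\right)\right) = 8 - \left(-16 + 3 O^{2}\right) = 24 - 3 O^{2}$)
$G{\left(20,-31 \right)} - \left(1150 + 1492\right) = \left(24 - 3 \left(-31\right)^{2}\right) - \left(1150 + 1492\right) = \left(24 - 2883\right) - 2642 = -2859 - 2642 = -5501$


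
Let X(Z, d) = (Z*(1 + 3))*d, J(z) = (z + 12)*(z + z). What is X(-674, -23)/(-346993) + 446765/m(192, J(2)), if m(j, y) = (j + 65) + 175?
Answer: 154997540189/149900976 ≈ 1034.0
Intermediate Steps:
J(z) = 2*z*(12 + z) (J(z) = (12 + z)*(2*z) = 2*z*(12 + z))
X(Z, d) = 4*Z*d (X(Z, d) = (Z*4)*d = (4*Z)*d = 4*Z*d)
m(j, y) = 240 + j (m(j, y) = (65 + j) + 175 = 240 + j)
X(-674, -23)/(-346993) + 446765/m(192, J(2)) = (4*(-674)*(-23))/(-346993) + 446765/(240 + 192) = 62008*(-1/346993) + 446765/432 = -62008/346993 + 446765*(1/432) = -62008/346993 + 446765/432 = 154997540189/149900976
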